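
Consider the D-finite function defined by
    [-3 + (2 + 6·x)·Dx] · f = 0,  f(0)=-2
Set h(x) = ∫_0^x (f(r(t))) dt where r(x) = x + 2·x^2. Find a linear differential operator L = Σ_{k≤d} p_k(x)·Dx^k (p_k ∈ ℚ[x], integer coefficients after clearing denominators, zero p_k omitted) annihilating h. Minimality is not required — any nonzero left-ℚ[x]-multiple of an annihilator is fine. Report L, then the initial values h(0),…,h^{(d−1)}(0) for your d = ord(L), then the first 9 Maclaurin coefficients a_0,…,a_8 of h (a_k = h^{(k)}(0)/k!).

f: a_k = -2, -3, 9/4, -27/8, 405/64, -1701/128, 15309/512, -72171/1024, 2814669/16384, …
h₀=f(r): pull back L_f along r ⇒ L₀.
h=∫₀ˣh₀: take L = L₀·Dx.
L = (-3 - 12·x)·Dx + (2 + 6·x + 12·x^2)·Dx^2  (order 2).
h: a_k = 0, -2, -3/2, -5/4, 45/32, -63/64, -135/256, 11205/3584, -41715/8192, …
ICs: h(0) = 0, h′(0) = -2.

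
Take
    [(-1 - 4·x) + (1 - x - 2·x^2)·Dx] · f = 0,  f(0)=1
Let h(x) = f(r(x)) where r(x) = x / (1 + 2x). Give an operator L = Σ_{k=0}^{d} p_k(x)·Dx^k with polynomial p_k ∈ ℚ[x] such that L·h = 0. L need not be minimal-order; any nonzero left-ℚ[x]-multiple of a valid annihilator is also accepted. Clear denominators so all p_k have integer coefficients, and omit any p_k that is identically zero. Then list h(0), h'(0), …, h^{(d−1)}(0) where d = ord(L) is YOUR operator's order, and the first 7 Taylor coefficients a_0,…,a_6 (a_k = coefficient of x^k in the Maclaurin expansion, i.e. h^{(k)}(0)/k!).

f: a_k = 1, 1, 3, 5, 11, 21, 43, …
f∘r: x↦r, Dx↦Dx/r' in L_f ⇒ L₀.
L = (-1 - 6·x) + (1 + 5·x + 6·x^2)·Dx  (order 1).
h: a_k = 1, 1, 1, -3, 9, -27, 81, …
ICs: h(0) = 1.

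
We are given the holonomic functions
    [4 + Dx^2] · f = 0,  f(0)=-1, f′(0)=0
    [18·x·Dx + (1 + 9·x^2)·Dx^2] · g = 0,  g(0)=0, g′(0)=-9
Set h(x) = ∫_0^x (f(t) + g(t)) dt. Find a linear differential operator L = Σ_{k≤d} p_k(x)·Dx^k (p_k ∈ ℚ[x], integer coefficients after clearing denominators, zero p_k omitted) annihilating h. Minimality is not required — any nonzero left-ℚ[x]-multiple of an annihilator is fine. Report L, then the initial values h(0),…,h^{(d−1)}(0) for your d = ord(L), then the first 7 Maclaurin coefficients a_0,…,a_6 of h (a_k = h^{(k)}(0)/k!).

L = (-3744·x + 37584·x^3 + 11664·x^5)·Dx^2 + (-28 + 864·x^2 + 10692·x^4 + 5832·x^6)·Dx^3 + (-936·x + 9396·x^3 + 2916·x^5)·Dx^4 + (-7 + 216·x^2 + 2673·x^4 + 1458·x^6)·Dx^5  (order 5).
h: a_k = 0, -1, -9/2, 2/3, 27/4, -2/15, -243/10, …
ICs: h(0) = 0, h′(0) = -1, h′′(0) = -9, h′′′(0) = 4, h′′′′(0) = 162.

f: a_k = -1, 0, 2, 0, -2/3, 0, 4/45, …
g: a_k = 0, -9, 0, 27, 0, -729/5, 0, …
L₀ := lclm(L_f,L_g); ord L₀ ≤ 2+2.
h=∫h₀ ⇒ L = L₀·Dx.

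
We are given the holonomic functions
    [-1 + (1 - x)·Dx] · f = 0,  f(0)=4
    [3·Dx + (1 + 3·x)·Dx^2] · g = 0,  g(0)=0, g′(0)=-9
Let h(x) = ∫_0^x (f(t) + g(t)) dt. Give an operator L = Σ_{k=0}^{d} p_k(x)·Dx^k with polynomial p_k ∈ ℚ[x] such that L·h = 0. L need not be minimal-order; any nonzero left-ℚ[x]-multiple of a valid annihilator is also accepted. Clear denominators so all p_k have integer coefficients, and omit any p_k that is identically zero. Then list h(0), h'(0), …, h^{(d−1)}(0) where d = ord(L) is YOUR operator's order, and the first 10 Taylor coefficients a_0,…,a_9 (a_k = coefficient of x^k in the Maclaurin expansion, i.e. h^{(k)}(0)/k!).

L = (54 + 18·x)·Dx^2 + (-12 + 72·x + 36·x^2)·Dx^3 + (-5 - 13·x + 9·x^2 + 9·x^3)·Dx^4  (order 4).
h: a_k = 0, 4, -5/2, 35/6, -23/4, 259/20, -709/30, 737/14, -6533/56, 19715/72, …
ICs: h(0) = 0, h′(0) = 4, h′′(0) = -5, h′′′(0) = 35.

f: a_k = 4, 4, 4, 4, 4, 4, 4, 4, 4, 4, …
g: a_k = 0, -9, 27/2, -27, 243/4, -729/5, 729/2, -6561/7, 19683/8, -6561, …
f+g: L₀ = lclm(L_f,L_g), ord ≤ 1+2.
h=∫h₀ ⇒ L = L₀·Dx.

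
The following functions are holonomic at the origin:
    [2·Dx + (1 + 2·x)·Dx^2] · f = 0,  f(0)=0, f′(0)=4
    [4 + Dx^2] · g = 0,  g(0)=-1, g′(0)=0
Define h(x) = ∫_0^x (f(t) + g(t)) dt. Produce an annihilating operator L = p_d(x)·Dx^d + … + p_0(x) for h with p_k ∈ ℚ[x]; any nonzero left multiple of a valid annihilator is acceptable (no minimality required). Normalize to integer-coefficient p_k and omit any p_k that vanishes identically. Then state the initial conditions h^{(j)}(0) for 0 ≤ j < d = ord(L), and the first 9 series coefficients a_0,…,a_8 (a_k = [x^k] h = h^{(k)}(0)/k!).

L = (56 + 32·x + 32·x^2)·Dx^2 + (12 + 40·x + 48·x^2 + 32·x^3)·Dx^3 + (14 + 8·x + 8·x^2)·Dx^4 + (3 + 10·x + 12·x^2 + 8·x^3)·Dx^5  (order 5).
h: a_k = 0, -1, 2, -2/3, 4/3, -26/15, 32/15, -956/315, 32/7, …
ICs: h(0) = 0, h′(0) = -1, h′′(0) = 4, h′′′(0) = -4, h′′′′(0) = 32.

f: a_k = 0, 4, -4, 16/3, -8, 64/5, -64/3, 256/7, -64, …
g: a_k = -1, 0, 2, 0, -2/3, 0, 4/45, 0, -2/315, …
L₀ := lclm(L_f,L_g); ord L₀ ≤ 2+2.
∫: right-multiply L₀ by Dx.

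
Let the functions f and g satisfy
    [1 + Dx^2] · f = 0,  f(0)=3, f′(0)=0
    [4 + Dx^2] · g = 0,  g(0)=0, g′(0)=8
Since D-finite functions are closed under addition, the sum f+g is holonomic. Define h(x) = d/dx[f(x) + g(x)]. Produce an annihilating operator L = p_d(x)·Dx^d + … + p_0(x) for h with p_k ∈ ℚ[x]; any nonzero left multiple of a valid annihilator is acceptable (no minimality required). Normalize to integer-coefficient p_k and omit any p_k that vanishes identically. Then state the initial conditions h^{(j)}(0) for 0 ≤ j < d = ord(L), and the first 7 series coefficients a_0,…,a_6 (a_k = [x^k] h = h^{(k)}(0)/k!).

L = 4 + 5·Dx^2 + Dx^4  (order 4).
h: a_k = 8, -3, -16, 1/2, 16/3, -1/40, -32/45, …
ICs: h(0) = 8, h′(0) = -3, h′′(0) = -32, h′′′(0) = 3.

f: a_k = 3, 0, -3/2, 0, 1/8, 0, -1/240, …
g: a_k = 0, 8, 0, -16/3, 0, 16/15, 0, …
h₀=f+g: left-lcm gives L₀, ord ≤ 4.
Differentiate: ansatz ord ≤ ord L₀ ⇒ L.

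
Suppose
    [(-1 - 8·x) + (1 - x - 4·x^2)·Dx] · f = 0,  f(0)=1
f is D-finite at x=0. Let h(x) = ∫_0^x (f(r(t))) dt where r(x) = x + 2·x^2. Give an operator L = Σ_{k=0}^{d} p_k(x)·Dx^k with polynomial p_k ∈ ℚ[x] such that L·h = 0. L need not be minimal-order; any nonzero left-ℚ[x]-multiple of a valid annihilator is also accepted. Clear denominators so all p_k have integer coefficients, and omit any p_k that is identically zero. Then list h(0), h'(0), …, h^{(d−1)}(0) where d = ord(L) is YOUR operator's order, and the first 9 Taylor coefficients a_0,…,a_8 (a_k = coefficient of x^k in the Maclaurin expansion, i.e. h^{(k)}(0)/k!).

f: a_k = 1, 1, 5, 9, 29, 65, 181, 441, 1165, …
Substitute x→r, Dx→(1/r')Dx; clear ⇒ L₀.
h=∫₀ˣh₀: take L = L₀·Dx.
L = (1 + 12·x + 48·x^2 + 64·x^3)·Dx + (-1 + x + 6·x^2 + 16·x^3 + 16·x^4)·Dx^2  (order 2).
h: a_k = 0, 1, 1/2, 7/3, 29/4, 103/5, 135/2, 1599/7, 6141/8, …
ICs: h(0) = 0, h′(0) = 1.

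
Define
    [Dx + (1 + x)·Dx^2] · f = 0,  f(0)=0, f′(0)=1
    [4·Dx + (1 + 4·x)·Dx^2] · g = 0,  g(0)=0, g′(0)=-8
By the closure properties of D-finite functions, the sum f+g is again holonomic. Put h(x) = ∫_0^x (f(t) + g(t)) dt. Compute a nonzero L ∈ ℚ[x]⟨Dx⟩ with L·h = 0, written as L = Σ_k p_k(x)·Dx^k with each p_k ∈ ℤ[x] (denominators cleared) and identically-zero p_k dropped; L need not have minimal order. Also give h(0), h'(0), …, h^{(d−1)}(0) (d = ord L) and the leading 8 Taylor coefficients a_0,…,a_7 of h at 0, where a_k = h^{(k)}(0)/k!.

f: a_k = 0, 1, -1/2, 1/3, -1/4, 1/5, -1/6, 1/7, …
g: a_k = 0, -8, 16, -128/3, 128, -2048/5, 4096/3, -32768/7, …
Sum ⇒ L₀ = lclm(L_f,L_g) in ℚ(x)⟨Dx⟩.
Integrate: L := L₀·Dx.
L = 8·Dx^2 + (10 + 16·x)·Dx^3 + (1 + 5·x + 4·x^2)·Dx^4  (order 4).
h: a_k = 0, 0, -7/2, 31/6, -127/12, 511/20, -2047/30, 8191/42, …
ICs: h(0) = 0, h′(0) = 0, h′′(0) = -7, h′′′(0) = 31.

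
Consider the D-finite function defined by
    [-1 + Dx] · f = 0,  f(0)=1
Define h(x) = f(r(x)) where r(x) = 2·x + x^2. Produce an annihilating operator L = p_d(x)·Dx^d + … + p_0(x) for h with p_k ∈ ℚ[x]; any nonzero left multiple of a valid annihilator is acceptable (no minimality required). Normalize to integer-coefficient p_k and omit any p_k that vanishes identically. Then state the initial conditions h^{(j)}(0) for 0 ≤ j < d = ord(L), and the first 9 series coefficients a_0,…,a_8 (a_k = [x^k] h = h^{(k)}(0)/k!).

f: a_k = 1, 1, 1/2, 1/6, 1/24, 1/120, 1/720, 1/5040, 1/40320, …
L₀ from L_f via x↦r, Dx↦r'^{-1}Dx.
L = (-2 - 2·x) + Dx  (order 1).
h: a_k = 1, 2, 3, 10/3, 19/6, 13/5, 173/90, 407/315, 45/56, …
ICs: h(0) = 1.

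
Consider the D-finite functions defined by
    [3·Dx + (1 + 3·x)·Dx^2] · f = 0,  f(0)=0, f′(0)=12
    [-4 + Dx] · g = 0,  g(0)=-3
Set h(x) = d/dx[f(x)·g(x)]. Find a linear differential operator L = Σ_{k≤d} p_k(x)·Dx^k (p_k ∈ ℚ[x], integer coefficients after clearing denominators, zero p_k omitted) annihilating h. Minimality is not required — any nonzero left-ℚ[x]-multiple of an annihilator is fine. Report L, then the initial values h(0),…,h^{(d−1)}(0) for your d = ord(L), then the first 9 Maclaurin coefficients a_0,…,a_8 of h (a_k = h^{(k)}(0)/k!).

L = (40 + 96·x + 576·x^2) + (-14 - 84·x - 288·x^2)·Dx + (1 + 15·x + 36·x^2)·Dx^2  (order 2).
h: a_k = -36, -180, -540, -564, -1416, 1116, -31036/5, 85948/5, -375714/7, …
ICs: h(0) = -36, h′(0) = -180.

f: a_k = 0, 12, -18, 36, -81, 972/5, -486, 8748/7, -6561/2, …
g: a_k = -3, -12, -24, -32, -32, -128/5, -256/15, -1024/105, -512/105, …
Sym-product of L_f,L_g gives L₀ (≤ ord 2).
h₀' ⇒ L via d/dx closure of L₀.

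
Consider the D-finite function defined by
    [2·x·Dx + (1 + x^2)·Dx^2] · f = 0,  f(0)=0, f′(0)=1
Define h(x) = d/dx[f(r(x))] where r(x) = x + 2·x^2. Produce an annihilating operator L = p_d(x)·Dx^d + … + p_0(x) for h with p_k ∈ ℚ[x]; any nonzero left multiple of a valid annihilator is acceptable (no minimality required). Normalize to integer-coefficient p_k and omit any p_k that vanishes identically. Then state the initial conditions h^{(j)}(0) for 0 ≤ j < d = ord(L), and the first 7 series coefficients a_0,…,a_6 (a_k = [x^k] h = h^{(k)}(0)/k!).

L = (-4 + 2·x + 16·x^2 + 48·x^3 + 48·x^4) + (1 + 4·x + x^2 + 8·x^3 + 20·x^4 + 16·x^5)·Dx  (order 1).
h: a_k = 1, 4, -1, -8, -19, -4, 55, …
ICs: h(0) = 1.

f: a_k = 0, 1, 0, -1/3, 0, 1/5, 0, …
f∘r: x↦r, Dx↦Dx/r' in L_f ⇒ L₀.
Derive L from L₀ (diff closure).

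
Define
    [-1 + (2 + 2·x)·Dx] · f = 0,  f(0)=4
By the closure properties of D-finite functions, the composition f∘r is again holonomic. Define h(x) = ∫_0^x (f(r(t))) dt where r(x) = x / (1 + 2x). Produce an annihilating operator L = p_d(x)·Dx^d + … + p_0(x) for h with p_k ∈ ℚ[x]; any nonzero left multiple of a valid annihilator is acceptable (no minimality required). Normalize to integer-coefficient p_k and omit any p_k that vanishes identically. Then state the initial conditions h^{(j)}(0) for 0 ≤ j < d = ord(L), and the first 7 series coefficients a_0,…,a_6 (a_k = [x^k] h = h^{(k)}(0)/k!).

L = -Dx + (2 + 10·x + 12·x^2)·Dx^2  (order 2).
h: a_k = 0, 4, 1, -3/2, 41/16, -757/160, 1181/128, …
ICs: h(0) = 0, h′(0) = 4.

f: a_k = 4, 2, -1/2, 1/4, -5/32, 7/64, -21/256, …
Change of var in L_f (x↦r) gives L₀.
Integrate: L := L₀·Dx.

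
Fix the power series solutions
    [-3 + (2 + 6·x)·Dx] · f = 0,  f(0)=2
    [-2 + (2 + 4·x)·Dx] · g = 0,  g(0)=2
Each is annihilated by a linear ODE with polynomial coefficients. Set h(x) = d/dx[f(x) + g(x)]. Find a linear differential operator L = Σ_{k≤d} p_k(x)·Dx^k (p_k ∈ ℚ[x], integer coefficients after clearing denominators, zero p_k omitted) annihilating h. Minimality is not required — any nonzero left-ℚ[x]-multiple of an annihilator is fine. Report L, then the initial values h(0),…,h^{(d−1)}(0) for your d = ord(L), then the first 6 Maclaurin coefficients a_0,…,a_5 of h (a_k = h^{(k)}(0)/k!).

L = -9 + (-15 - 36·x)·Dx + (-2 - 10·x - 12·x^2)·Dx^2  (order 2).
h: a_k = 5, -13/2, 105/8, -485/16, 9625/128, -49959/256, …
ICs: h(0) = 5, h′(0) = -13/2.

f: a_k = 2, 3, -9/4, 27/8, -405/64, 1701/128, …
g: a_k = 2, 2, -1, 1, -5/4, 7/4, …
f+g: L₀ = lclm(L_f,L_g), ord ≤ 1+1.
Differentiate: ansatz ord ≤ ord L₀ ⇒ L.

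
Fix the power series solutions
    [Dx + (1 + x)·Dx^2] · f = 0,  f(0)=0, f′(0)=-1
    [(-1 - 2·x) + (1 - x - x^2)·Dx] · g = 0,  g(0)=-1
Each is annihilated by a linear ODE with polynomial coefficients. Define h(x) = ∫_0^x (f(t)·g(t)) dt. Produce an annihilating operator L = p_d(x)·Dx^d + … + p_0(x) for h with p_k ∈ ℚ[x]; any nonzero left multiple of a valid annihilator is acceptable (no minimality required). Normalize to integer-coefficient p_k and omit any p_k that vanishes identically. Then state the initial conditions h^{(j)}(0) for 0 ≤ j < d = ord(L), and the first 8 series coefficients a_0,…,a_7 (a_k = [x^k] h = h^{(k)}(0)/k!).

f: a_k = 0, -1, 1/2, -1/3, 1/4, -1/5, 1/6, -1/7, …
g: a_k = -1, -1, -2, -3, -5, -8, -13, -21, …
L₀ := L_f ⊗_s L_g (sym. prod.), ord ≤ 2.
∫: right-multiply L₀ by Dx.
L = (3 + 4·x)·Dx + (1 + 7·x + 5·x^2)·Dx^2 + (-1 + 2·x^2 + x^3)·Dx^3  (order 3).
h: a_k = 0, 0, 1/2, 1/6, 11/24, 5/12, 247/360, 181/210, …
ICs: h(0) = 0, h′(0) = 0, h′′(0) = 1.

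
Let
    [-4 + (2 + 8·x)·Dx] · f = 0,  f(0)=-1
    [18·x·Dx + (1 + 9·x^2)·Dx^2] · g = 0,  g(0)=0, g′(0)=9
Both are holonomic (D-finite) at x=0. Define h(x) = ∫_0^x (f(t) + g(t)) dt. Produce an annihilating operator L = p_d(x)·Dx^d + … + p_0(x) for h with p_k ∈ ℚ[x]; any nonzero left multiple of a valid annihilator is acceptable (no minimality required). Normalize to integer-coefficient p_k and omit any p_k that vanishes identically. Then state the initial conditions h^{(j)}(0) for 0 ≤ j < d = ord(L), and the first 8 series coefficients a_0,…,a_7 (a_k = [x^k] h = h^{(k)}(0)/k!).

f: a_k = -1, -2, 2, -4, 10, -28, 84, -264, …
g: a_k = 0, 9, 0, -27, 0, 729/5, 0, -6561/7, …
h₀=f+g: left-lcm gives L₀, ord ≤ 3.
∫: right-multiply L₀ by Dx.
L = (-18 - 180·x + 486·x^2 + 972·x^3)·Dx^2 + (-15 - 72·x - 9·x^2 + 1944·x^3 + 3402·x^4)·Dx^3 + (-1 + 5·x + 54·x^2 + 153·x^3 + 567·x^4 + 972·x^5)·Dx^4  (order 4).
h: a_k = 0, -1, 7/2, 2/3, -31/4, 2, 589/30, 12, …
ICs: h(0) = 0, h′(0) = -1, h′′(0) = 7, h′′′(0) = 4.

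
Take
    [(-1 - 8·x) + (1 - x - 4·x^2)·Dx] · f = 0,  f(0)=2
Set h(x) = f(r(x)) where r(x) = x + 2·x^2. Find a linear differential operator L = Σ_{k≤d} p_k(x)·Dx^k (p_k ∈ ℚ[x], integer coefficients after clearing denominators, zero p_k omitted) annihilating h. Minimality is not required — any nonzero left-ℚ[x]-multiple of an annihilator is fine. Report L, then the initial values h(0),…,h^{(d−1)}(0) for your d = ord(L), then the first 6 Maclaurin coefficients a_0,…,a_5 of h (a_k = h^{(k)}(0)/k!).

L = (1 + 12·x + 48·x^2 + 64·x^3) + (-1 + x + 6·x^2 + 16·x^3 + 16·x^4)·Dx  (order 1).
h: a_k = 2, 2, 14, 58, 206, 810, …
ICs: h(0) = 2.

f: a_k = 2, 2, 10, 18, 58, 130, …
h₀=f(r): pull back L_f along r ⇒ L₀.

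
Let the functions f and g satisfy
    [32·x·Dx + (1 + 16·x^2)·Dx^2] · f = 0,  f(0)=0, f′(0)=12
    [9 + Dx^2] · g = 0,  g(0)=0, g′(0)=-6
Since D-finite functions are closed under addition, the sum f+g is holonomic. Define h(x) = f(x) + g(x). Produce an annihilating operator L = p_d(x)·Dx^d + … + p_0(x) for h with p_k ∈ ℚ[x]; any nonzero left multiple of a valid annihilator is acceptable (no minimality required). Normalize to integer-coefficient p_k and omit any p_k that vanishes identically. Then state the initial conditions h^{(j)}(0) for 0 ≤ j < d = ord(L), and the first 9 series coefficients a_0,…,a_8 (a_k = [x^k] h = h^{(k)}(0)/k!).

f: a_k = 0, 12, 0, -64, 0, 3072/5, 0, -49152/7, 0, …
g: a_k = 0, -6, 0, 9, 0, -81/20, 0, 243/280, 0, …
L₀ := lclm(L_f,L_g); ord L₀ ≤ 2+2.
L = (-52704·x + 967680·x^3 + 663552·x^5)·Dx + (-207 + 13104·x^2 + 283392·x^4 + 331776·x^6)·Dx^2 + (-5856·x + 107520·x^3 + 73728·x^5)·Dx^3 + (-23 + 1456·x^2 + 31488·x^4 + 36864·x^6)·Dx^4  (order 4).
h: a_k = 0, 6, 0, -55, 0, 12207/20, 0, -1965837/280, 0, …
ICs: h(0) = 0, h′(0) = 6, h′′(0) = 0, h′′′(0) = -330.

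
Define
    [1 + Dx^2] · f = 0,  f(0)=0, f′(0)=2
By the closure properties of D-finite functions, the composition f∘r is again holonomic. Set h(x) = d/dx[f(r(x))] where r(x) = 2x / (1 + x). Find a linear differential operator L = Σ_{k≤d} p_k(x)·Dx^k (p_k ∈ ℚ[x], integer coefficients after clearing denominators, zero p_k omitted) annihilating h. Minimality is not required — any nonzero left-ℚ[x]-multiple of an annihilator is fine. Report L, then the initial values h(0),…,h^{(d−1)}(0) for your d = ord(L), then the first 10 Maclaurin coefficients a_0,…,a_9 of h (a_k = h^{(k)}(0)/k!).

f: a_k = 0, 2, 0, -1/3, 0, 1/60, 0, -1/2520, 0, 1/181440, …
Substitute x→r, Dx→(1/r')Dx; clear ⇒ L₀.
h=h₀': d/dx-closure on L₀ ⇒ L.
L = (10 + 12·x + 6·x^2) + (6 + 18·x + 18·x^2 + 6·x^3)·Dx + (1 + 4·x + 6·x^2 + 4·x^3 + x^4)·Dx^2  (order 2).
h: a_k = 4, -8, 4, 16, -172/3, 120, -8836/45, 12128/45, -98524/315, 18296/63, …
ICs: h(0) = 4, h′(0) = -8.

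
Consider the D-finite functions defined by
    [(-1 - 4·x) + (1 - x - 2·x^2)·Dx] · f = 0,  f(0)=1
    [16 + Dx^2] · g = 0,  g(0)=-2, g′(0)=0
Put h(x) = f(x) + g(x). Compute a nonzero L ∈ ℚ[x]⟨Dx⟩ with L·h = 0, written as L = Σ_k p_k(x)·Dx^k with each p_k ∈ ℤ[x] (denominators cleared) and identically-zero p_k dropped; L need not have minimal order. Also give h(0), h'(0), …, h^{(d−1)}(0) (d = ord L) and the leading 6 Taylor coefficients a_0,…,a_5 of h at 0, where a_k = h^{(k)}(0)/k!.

f: a_k = 1, 1, 3, 5, 11, 21, …
g: a_k = -2, 0, 16, 0, -64/3, 0, …
h₀=f+g: left-lcm gives L₀, ord ≤ 3.
L = (368 + 1408·x - 256·x^2 + 512·x^3 + 2560·x^4 + 2048·x^5) + (-176 + 336·x + 384·x^2 - 1024·x^3 - 384·x^4 + 1536·x^5 + 1024·x^6)·Dx + (23 + 88·x - 16·x^2 + 32·x^3 + 160·x^4 + 128·x^5)·Dx^2 + (-11 + 21·x + 24·x^2 - 64·x^3 - 24·x^4 + 96·x^5 + 64·x^6)·Dx^3  (order 3).
h: a_k = -1, 1, 19, 5, -31/3, 21, …
ICs: h(0) = -1, h′(0) = 1, h′′(0) = 38.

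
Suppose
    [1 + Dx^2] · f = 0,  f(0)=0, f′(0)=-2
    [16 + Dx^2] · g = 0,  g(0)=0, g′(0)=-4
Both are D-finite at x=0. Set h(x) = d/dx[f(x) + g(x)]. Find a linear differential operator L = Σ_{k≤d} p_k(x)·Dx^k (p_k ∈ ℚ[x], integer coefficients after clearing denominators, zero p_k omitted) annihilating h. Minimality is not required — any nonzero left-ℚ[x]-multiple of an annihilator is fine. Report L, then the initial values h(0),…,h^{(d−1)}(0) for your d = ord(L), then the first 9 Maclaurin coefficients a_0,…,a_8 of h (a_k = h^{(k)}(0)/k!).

f: a_k = 0, -2, 0, 1/3, 0, -1/60, 0, 1/2520, 0, …
g: a_k = 0, -4, 0, 32/3, 0, -128/15, 0, 1024/315, 0, …
h₀=f+g: left-lcm gives L₀, ord ≤ 4.
Derive L from L₀ (diff closure).
L = 16 + 17·Dx^2 + Dx^4  (order 4).
h: a_k = -6, 0, 33, 0, -171/4, 0, 2731/120, 0, -43691/6720, …
ICs: h(0) = -6, h′(0) = 0, h′′(0) = 66, h′′′(0) = 0.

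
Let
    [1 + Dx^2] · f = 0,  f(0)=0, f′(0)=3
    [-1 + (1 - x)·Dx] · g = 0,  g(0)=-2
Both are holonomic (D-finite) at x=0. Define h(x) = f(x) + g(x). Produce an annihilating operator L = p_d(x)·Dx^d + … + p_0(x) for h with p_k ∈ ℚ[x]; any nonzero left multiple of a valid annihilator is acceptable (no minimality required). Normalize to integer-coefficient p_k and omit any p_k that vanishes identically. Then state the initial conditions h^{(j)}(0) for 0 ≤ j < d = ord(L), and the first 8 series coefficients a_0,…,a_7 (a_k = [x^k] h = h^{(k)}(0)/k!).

f: a_k = 0, 3, 0, -1/2, 0, 1/40, 0, -1/1680, …
g: a_k = -2, -2, -2, -2, -2, -2, -2, -2, …
f+g: L₀ = lclm(L_f,L_g), ord ≤ 2+1.
L = (-7 + 2·x - x^2) + (3 - 5·x + 3·x^2 - x^3)·Dx + (-7 + 2·x - x^2)·Dx^2 + (3 - 5·x + 3·x^2 - x^3)·Dx^3  (order 3).
h: a_k = -2, 1, -2, -5/2, -2, -79/40, -2, -3361/1680, …
ICs: h(0) = -2, h′(0) = 1, h′′(0) = -4.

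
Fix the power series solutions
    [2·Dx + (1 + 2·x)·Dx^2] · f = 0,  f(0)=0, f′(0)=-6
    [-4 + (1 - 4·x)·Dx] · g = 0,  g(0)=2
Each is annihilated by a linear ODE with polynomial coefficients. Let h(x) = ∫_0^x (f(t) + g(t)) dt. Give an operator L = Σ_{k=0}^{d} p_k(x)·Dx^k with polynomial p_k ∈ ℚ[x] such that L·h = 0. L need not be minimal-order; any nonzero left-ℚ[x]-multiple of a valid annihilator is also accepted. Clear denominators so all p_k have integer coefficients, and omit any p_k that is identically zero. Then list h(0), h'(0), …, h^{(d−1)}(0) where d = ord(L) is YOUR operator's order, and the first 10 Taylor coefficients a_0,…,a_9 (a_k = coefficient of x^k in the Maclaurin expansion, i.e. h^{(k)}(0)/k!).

L = (-128 - 64·x)·Dx^2 + (-44 - 224·x - 128·x^2)·Dx^3 + (5 - 6·x - 48·x^2 - 32·x^3)·Dx^4  (order 4).
h: a_k = 0, 2, 1, 38/3, 30, 524/5, 5072/15, 8224/7, 28624/7, 131168/9, …
ICs: h(0) = 0, h′(0) = 2, h′′(0) = 2, h′′′(0) = 76.

f: a_k = 0, -6, 6, -8, 12, -96/5, 32, -384/7, 96, -512/3, …
g: a_k = 2, 8, 32, 128, 512, 2048, 8192, 32768, 131072, 524288, …
Weyl lclm of L_f,L_g ⇒ L₀ (ord ≤ 3).
h=∫h₀ ⇒ L = L₀·Dx.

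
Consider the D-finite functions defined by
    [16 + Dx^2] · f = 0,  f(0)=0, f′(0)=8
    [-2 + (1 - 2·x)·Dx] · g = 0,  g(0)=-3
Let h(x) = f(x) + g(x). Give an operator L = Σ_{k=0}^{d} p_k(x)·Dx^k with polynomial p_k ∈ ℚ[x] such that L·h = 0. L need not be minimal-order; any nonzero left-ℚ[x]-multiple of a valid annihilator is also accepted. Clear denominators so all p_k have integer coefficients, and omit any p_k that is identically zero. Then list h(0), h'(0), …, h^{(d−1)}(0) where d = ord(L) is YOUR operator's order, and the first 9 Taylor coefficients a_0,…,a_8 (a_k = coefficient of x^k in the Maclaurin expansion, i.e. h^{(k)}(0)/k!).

f: a_k = 0, 8, 0, -64/3, 0, 256/15, 0, -2048/315, 0, …
g: a_k = -3, -6, -12, -24, -48, -96, -192, -384, -768, …
Sum ⇒ L₀ = lclm(L_f,L_g) in ℚ(x)⟨Dx⟩.
L = (-160 + 256·x - 256·x^2) + (48 - 224·x + 384·x^2 - 256·x^3)·Dx + (-10 + 16·x - 16·x^2)·Dx^2 + (3 - 14·x + 24·x^2 - 16·x^3)·Dx^3  (order 3).
h: a_k = -3, 2, -12, -136/3, -48, -1184/15, -192, -123008/315, -768, …
ICs: h(0) = -3, h′(0) = 2, h′′(0) = -24.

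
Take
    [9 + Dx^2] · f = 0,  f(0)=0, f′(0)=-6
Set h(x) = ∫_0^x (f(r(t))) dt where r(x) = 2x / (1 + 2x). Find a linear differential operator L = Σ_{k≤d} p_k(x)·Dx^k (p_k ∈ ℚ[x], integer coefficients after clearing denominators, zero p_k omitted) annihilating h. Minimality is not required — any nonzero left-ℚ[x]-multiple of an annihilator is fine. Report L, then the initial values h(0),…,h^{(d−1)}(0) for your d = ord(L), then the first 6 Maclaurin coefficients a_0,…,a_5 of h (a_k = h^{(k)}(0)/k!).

f: a_k = 0, -6, 0, 9, 0, -81/20, …
f∘r: x↦r, Dx↦Dx/r' in L_f ⇒ L₀.
∫: right-multiply L₀ by Dx.
L = 36·Dx + (4 + 24·x + 48·x^2 + 32·x^3)·Dx^2 + (1 + 8·x + 24·x^2 + 32·x^3 + 16·x^4)·Dx^3  (order 3).
h: a_k = 0, 0, -6, 8, 6, -336/5, …
ICs: h(0) = 0, h′(0) = 0, h′′(0) = -12.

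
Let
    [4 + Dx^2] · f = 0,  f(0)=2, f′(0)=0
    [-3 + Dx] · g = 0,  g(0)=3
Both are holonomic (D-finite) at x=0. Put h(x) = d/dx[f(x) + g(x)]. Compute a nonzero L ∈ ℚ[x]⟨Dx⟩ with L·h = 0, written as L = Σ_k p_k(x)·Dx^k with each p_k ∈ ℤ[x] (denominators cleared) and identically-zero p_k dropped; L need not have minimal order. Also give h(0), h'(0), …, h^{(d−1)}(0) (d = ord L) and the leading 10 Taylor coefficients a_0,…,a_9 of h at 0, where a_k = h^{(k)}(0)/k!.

L = 12 - 4·Dx + 3·Dx^2 - Dx^3  (order 3).
h: a_k = 9, 19, 81/2, 275/6, 243/8, 2059/120, 729/80, 577/144, 6561/4480, 175099/362880, …
ICs: h(0) = 9, h′(0) = 19, h′′(0) = 81.

f: a_k = 2, 0, -4, 0, 4/3, 0, -8/45, 0, 4/315, 0, …
g: a_k = 3, 9, 27/2, 27/2, 81/8, 243/40, 243/80, 729/560, 2187/4480, 729/4480, …
L₀ := lclm(L_f,L_g); ord L₀ ≤ 2+1.
Differentiate: ansatz ord ≤ ord L₀ ⇒ L.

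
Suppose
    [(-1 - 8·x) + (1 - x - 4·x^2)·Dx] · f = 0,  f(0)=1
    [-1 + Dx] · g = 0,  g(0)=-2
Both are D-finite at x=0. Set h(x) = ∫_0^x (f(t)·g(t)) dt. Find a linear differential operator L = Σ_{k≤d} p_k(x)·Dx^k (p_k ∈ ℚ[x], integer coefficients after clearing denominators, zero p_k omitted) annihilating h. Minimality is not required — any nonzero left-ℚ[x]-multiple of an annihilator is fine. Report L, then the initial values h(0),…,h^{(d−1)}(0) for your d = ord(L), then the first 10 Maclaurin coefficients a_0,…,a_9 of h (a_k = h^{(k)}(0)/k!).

L = (2 + 7·x - 4·x^2)·Dx + (-1 + x + 4·x^2)·Dx^2  (order 2).
h: a_k = 0, -2, -2, -13/3, -22/3, -977/60, -5963/180, -26971/360, -831287/5040, -68891713/181440, …
ICs: h(0) = 0, h′(0) = -2.

f: a_k = 1, 1, 5, 9, 29, 65, 181, 441, 1165, 2929, …
g: a_k = -2, -2, -1, -1/3, -1/12, -1/60, -1/360, -1/2520, -1/20160, -1/181440, …
L₀ := L_f ⊗_s L_g (sym. prod.), ord ≤ 1.
h=∫₀ˣh₀: take L = L₀·Dx.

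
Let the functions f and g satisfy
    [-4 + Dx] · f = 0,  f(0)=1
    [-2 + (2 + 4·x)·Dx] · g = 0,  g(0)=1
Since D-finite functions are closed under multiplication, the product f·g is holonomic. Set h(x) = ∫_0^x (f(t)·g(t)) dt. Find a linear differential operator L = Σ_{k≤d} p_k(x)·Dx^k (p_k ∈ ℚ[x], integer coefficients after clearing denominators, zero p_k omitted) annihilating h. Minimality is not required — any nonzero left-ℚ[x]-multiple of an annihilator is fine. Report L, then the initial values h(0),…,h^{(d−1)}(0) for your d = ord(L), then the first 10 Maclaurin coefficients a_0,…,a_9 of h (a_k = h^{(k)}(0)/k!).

L = (-5 - 8·x)·Dx + (1 + 2·x)·Dx^2  (order 2).
h: a_k = 0, 1, 5/2, 23/6, 103/24, 449/120, 1949/720, 1643/1008, 36047/40320, 135617/362880, …
ICs: h(0) = 0, h′(0) = 1.

f: a_k = 1, 4, 8, 32/3, 32/3, 128/15, 256/45, 1024/315, 512/315, 2048/2835, …
g: a_k = 1, 1, -1/2, 1/2, -5/8, 7/8, -21/16, 33/16, -429/128, 715/128, …
Sym-product of L_f,L_g gives L₀ (≤ ord 1).
Integrate: L := L₀·Dx.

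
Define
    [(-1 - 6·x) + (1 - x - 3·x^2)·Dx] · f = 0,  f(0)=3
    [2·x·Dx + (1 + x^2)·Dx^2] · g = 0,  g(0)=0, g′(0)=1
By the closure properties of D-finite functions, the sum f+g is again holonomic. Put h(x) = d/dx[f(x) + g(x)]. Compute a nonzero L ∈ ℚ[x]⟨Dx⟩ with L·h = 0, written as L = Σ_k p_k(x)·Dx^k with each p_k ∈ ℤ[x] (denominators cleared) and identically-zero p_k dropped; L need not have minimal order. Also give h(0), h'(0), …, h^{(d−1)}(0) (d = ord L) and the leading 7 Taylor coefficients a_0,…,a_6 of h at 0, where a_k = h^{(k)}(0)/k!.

f: a_k = 3, 3, 12, 21, 57, 120, 291, …
g: a_k = 0, 1, 0, -1/3, 0, 1/5, 0, …
Sum ⇒ L₀ = lclm(L_f,L_g) in ℚ(x)⟨Dx⟩.
Derive L from L₀ (diff closure).
L = (-8 + 32·x + 300·x^2 + 504·x^3 + 1134·x^4 + 162·x^6) + (22 + 148·x + 184·x^2 + 576·x^3 + 441·x^4 + 918·x^5 + 27·x^6 + 162·x^7)·Dx + (-4 - 6·x - 18·x^2 + 60·x^3 + 85·x^4 + 75·x^5 + 126·x^6 + 9·x^7 + 27·x^8)·Dx^2  (order 2).
h: a_k = 4, 24, 62, 228, 601, 1746, 4556, …
ICs: h(0) = 4, h′(0) = 24.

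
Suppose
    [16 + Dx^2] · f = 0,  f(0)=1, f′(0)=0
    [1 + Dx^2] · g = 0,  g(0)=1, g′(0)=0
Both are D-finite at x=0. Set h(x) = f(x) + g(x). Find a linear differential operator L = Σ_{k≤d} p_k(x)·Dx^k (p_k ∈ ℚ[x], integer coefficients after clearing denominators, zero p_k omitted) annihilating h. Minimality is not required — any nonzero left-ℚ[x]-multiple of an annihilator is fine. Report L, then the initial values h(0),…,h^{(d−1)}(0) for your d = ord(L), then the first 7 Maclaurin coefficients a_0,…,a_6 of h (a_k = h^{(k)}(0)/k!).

f: a_k = 1, 0, -8, 0, 32/3, 0, -256/45, …
g: a_k = 1, 0, -1/2, 0, 1/24, 0, -1/720, …
Weyl lclm of L_f,L_g ⇒ L₀ (ord ≤ 4).
L = 16 + 17·Dx^2 + Dx^4  (order 4).
h: a_k = 2, 0, -17/2, 0, 257/24, 0, -4097/720, …
ICs: h(0) = 2, h′(0) = 0, h′′(0) = -17, h′′′(0) = 0.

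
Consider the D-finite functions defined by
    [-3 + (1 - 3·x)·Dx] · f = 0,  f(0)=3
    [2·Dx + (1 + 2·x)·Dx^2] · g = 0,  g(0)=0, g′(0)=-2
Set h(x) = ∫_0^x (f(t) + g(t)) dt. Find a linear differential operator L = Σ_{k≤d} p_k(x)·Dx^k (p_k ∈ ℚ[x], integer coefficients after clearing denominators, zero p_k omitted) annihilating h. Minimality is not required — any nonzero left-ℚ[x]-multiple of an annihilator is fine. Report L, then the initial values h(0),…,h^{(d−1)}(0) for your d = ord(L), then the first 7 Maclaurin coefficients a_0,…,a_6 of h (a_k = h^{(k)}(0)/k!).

f: a_k = 3, 9, 27, 81, 243, 729, 2187, …
g: a_k = 0, -2, 2, -8/3, 4, -32/5, 32/3, …
L₀ := lclm(L_f,L_g); ord L₀ ≤ 1+2.
h=∫h₀ ⇒ L = L₀·Dx.
L = (78 + 36·x)·Dx^2 + (23 + 132·x + 72·x^2)·Dx^3 + (-4 + x + 27·x^2 + 18·x^3)·Dx^4  (order 4).
h: a_k = 0, 3, 7/2, 29/3, 235/12, 247/5, 3613/30, …
ICs: h(0) = 0, h′(0) = 3, h′′(0) = 7, h′′′(0) = 58.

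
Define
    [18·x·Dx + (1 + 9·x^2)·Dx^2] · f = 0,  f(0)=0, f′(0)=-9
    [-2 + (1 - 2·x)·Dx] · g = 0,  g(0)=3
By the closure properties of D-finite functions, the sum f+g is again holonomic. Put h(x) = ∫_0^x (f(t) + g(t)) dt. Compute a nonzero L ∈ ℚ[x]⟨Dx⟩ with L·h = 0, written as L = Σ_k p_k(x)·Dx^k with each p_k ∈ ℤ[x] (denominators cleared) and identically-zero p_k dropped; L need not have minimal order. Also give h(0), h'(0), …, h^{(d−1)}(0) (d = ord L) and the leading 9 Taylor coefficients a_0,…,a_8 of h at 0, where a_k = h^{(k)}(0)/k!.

L = (36 - 288·x - 972·x^2)·Dx^2 + (-21 + 36·x - 9·x^2 - 972·x^3)·Dx^3 + (2 + 5·x + 45·x^3 - 162·x^4)·Dx^4  (order 4).
h: a_k = 0, 3, -3/2, 4, 51/4, 48/5, -83/10, 192/7, 9249/56, …
ICs: h(0) = 0, h′(0) = 3, h′′(0) = -3, h′′′(0) = 24.

f: a_k = 0, -9, 0, 27, 0, -729/5, 0, 6561/7, 0, …
g: a_k = 3, 6, 12, 24, 48, 96, 192, 384, 768, …
L₀ := lclm(L_f,L_g); ord L₀ ≤ 2+1.
h=∫₀ˣh₀: take L = L₀·Dx.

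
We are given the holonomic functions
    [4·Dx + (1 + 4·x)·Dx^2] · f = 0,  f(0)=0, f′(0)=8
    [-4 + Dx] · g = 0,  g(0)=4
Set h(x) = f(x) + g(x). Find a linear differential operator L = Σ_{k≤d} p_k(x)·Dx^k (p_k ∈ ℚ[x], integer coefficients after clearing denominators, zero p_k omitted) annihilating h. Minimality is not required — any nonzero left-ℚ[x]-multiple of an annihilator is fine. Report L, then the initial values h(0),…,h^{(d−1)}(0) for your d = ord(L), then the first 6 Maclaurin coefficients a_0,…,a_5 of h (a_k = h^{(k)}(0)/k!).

f: a_k = 0, 8, -16, 128/3, -128, 2048/5, …
g: a_k = 4, 16, 32, 128/3, 128/3, 512/15, …
L₀ := lclm(L_f,L_g); ord L₀ ≤ 2+1.
L = (-24 - 32·x)·Dx + (2 - 16·x - 32·x^2)·Dx^2 + (1 + 6·x + 8·x^2)·Dx^3  (order 3).
h: a_k = 4, 24, 16, 256/3, -256/3, 6656/15, …
ICs: h(0) = 4, h′(0) = 24, h′′(0) = 32.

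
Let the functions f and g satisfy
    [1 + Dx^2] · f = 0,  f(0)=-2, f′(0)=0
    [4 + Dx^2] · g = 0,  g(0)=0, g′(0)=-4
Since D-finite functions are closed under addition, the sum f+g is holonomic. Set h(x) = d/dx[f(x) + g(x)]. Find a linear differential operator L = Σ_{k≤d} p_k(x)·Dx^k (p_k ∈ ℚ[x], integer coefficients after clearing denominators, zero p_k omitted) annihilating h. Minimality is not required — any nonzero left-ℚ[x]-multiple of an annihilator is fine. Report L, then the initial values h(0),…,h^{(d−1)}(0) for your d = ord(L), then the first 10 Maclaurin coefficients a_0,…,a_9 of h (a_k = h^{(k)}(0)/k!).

L = 4 + 5·Dx^2 + Dx^4  (order 4).
h: a_k = -4, 2, 8, -1/3, -8/3, 1/60, 16/45, -1/2520, -8/315, 1/181440, …
ICs: h(0) = -4, h′(0) = 2, h′′(0) = 16, h′′′(0) = -2.

f: a_k = -2, 0, 1, 0, -1/12, 0, 1/360, 0, -1/20160, 0, …
g: a_k = 0, -4, 0, 8/3, 0, -8/15, 0, 16/315, 0, -8/2835, …
f+g: L₀ = lclm(L_f,L_g), ord ≤ 2+2.
Differentiate: ansatz ord ≤ ord L₀ ⇒ L.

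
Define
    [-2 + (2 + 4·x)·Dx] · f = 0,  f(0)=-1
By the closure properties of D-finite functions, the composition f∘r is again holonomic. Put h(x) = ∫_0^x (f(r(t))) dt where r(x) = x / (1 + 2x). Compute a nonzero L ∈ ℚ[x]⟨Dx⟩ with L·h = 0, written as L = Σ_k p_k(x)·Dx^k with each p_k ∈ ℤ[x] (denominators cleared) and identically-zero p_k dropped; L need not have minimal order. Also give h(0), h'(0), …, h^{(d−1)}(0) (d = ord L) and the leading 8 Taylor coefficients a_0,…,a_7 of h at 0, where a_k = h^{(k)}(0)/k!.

f: a_k = -1, -1, 1/2, -1/2, 5/8, -7/8, 21/16, -33/16, …
L₀ from L_f via x↦r, Dx↦r'^{-1}Dx.
∫: right-multiply L₀ by Dx.
L = -Dx + (1 + 6·x + 8·x^2)·Dx^2  (order 2).
h: a_k = 0, -1, -1/2, 5/6, -13/8, 141/40, -133/16, 2353/112, …
ICs: h(0) = 0, h′(0) = -1.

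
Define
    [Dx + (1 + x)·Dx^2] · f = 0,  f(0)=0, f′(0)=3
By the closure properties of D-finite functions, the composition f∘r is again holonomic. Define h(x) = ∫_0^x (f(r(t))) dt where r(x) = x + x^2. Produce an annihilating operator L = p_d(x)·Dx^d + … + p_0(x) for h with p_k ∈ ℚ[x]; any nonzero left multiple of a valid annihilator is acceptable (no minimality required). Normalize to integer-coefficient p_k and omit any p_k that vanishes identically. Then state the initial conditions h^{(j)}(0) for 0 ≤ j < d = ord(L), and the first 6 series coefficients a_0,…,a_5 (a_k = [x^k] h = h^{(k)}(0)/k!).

f: a_k = 0, 3, -3/2, 1, -3/4, 3/5, …
h₀=f(r): pull back L_f along r ⇒ L₀.
h=∫h₀ ⇒ L = L₀·Dx.
L = (-1 + 2·x + 2·x^2)·Dx^2 + (1 + 3·x + 3·x^2 + 2·x^3)·Dx^3  (order 3).
h: a_k = 0, 0, 3/2, 1/2, -1/2, 3/20, …
ICs: h(0) = 0, h′(0) = 0, h′′(0) = 3.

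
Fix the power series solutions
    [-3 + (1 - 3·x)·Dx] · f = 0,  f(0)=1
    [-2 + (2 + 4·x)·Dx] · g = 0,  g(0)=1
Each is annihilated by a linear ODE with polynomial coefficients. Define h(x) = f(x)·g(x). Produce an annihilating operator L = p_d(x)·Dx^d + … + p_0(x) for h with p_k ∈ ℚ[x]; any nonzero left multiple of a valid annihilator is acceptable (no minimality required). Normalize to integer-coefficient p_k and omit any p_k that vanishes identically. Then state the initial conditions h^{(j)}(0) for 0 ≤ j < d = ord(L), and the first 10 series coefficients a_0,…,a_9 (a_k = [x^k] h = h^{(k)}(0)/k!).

L = (4 + 3·x) + (-1 + x + 6·x^2)·Dx  (order 1).
h: a_k = 1, 4, 23/2, 35, 835/8, 314, 15051/16, 22593/8, 1084035/128, 813205/32, …
ICs: h(0) = 1.

f: a_k = 1, 3, 9, 27, 81, 243, 729, 2187, 6561, 19683, …
g: a_k = 1, 1, -1/2, 1/2, -5/8, 7/8, -21/16, 33/16, -429/128, 715/128, …
f·g: L₀ = L_f ⊗_s L_g, ord ≤ 1·1.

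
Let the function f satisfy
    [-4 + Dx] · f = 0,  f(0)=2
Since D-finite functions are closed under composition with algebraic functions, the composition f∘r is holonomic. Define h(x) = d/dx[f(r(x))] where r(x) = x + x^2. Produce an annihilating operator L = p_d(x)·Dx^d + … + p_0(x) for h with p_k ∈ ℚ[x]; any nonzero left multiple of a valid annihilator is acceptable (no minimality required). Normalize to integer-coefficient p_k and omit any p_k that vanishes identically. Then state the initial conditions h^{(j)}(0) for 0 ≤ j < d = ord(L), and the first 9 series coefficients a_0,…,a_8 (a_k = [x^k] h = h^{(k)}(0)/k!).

L = (6 + 16·x + 16·x^2) + (-1 - 2·x)·Dx  (order 1).
h: a_k = 8, 48, 160, 1216/3, 832, 22144/15, 104192/45, 23040/7, 1351936/315, …
ICs: h(0) = 8.

f: a_k = 2, 8, 16, 64/3, 64/3, 256/15, 512/45, 2048/315, 1024/315, …
Substitute x→r, Dx→(1/r')Dx; clear ⇒ L₀.
Differentiate: ansatz ord ≤ ord L₀ ⇒ L.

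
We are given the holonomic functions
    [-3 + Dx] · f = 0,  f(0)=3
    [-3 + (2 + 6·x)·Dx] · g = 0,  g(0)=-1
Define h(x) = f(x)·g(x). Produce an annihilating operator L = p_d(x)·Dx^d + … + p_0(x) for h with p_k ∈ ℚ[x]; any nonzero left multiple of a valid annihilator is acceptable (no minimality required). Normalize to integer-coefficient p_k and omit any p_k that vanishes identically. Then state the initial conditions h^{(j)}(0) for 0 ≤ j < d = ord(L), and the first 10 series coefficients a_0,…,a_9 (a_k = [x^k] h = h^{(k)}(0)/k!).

L = (-9 - 18·x) + (2 + 6·x)·Dx  (order 1).
h: a_k = -3, -27/2, -189/8, -459/16, -2673/128, -26001/1280, 21627/5120, -2456001/71680, 86498037/1146880, -64773837/327680, …
ICs: h(0) = -3.

f: a_k = 3, 9, 27/2, 27/2, 81/8, 243/40, 243/80, 729/560, 2187/4480, 729/4480, …
g: a_k = -1, -3/2, 9/8, -27/16, 405/128, -1701/256, 15309/1024, -72171/2048, 2814669/32768, -14073345/65536, …
L₀ := L_f ⊗_s L_g (sym. prod.), ord ≤ 1.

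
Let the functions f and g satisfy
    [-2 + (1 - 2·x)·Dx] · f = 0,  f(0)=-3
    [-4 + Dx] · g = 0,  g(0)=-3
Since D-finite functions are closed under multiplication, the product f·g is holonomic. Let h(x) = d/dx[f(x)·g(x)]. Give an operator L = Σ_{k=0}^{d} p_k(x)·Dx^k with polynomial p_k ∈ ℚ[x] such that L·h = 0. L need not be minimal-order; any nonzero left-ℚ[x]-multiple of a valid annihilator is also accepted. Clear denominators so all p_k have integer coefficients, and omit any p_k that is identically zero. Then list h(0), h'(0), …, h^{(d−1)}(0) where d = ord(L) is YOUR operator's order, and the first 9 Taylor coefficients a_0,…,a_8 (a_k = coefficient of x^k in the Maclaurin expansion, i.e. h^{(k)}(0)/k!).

L = (20 - 48·x + 32·x^2) + (-3 + 10·x - 8·x^2)·Dx  (order 1).
h: a_k = 54, 360, 1368, 4032, 10464, 127104/5, 59520, 4765696/35, 10724864/35, …
ICs: h(0) = 54.

f: a_k = -3, -6, -12, -24, -48, -96, -192, -384, -768, …
g: a_k = -3, -12, -24, -32, -32, -128/5, -256/15, -1024/105, -512/105, …
f·g: L₀ = L_f ⊗_s L_g, ord ≤ 1·1.
Derive L from L₀ (diff closure).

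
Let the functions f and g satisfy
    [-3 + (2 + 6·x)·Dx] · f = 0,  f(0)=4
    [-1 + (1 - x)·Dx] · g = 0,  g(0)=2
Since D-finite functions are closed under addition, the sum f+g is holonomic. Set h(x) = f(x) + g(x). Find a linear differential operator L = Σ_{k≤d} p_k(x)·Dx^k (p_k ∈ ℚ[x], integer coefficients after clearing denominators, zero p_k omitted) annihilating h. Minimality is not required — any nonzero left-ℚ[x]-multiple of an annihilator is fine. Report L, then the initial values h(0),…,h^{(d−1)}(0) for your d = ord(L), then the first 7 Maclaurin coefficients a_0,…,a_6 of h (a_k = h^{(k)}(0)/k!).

L = (21 + 27·x) + (-17 - 30·x - 81·x^2)·Dx + (-2 + 14·x + 42·x^2 - 54·x^3)·Dx^2  (order 2).
h: a_k = 6, 8, -5/2, 35/4, -341/32, 1829/64, -14797/256, …
ICs: h(0) = 6, h′(0) = 8.

f: a_k = 4, 6, -9/2, 27/4, -405/32, 1701/64, -15309/256, …
g: a_k = 2, 2, 2, 2, 2, 2, 2, …
h₀=f+g: left-lcm gives L₀, ord ≤ 2.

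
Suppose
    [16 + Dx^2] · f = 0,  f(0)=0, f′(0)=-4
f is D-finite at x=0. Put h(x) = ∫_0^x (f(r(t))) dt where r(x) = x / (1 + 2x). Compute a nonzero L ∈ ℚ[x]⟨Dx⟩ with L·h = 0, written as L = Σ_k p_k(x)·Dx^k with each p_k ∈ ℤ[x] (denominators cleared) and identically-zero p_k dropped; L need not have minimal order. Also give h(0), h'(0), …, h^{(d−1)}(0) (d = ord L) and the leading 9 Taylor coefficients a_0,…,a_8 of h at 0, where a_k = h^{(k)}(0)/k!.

f: a_k = 0, -4, 0, 32/3, 0, -128/15, 0, 1024/315, 0, …
Substitute x→r, Dx→(1/r')Dx; clear ⇒ L₀.
∫: right-multiply L₀ by Dx.
L = 16·Dx + (4 + 24·x + 48·x^2 + 32·x^3)·Dx^2 + (1 + 8·x + 24·x^2 + 32·x^3 + 16·x^4)·Dx^3  (order 3).
h: a_k = 0, 0, -2, 8/3, -4/3, -32/5, 1376/45, -640/7, 70688/315, …
ICs: h(0) = 0, h′(0) = 0, h′′(0) = -4.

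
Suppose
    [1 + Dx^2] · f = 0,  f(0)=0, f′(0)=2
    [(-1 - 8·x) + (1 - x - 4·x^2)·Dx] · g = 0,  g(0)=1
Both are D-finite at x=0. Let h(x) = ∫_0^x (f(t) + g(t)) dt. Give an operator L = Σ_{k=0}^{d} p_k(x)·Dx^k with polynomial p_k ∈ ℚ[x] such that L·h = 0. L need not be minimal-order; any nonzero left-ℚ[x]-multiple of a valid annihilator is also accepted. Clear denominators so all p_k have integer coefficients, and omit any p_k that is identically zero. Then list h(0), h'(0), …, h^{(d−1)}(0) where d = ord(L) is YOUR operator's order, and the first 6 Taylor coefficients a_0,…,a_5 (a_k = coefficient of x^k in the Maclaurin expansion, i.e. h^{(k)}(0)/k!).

L = (-55 - 486·x - 553·x^2 - 1488·x^3 - 80·x^4 - 128·x^5)·Dx + (11 + 11·x + 23·x^2 - 169·x^3 - 348·x^4 - 48·x^5 - 64·x^6)·Dx^2 + (-55 - 486·x - 553·x^2 - 1488·x^3 - 80·x^4 - 128·x^5)·Dx^3 + (11 + 11·x + 23·x^2 - 169·x^3 - 348·x^4 - 48·x^5 - 64·x^6)·Dx^4  (order 4).
h: a_k = 0, 1, 3/2, 5/3, 13/6, 29/5, …
ICs: h(0) = 0, h′(0) = 1, h′′(0) = 3, h′′′(0) = 10.

f: a_k = 0, 2, 0, -1/3, 0, 1/60, …
g: a_k = 1, 1, 5, 9, 29, 65, …
L₀ := lclm(L_f,L_g); ord L₀ ≤ 2+1.
∫: right-multiply L₀ by Dx.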